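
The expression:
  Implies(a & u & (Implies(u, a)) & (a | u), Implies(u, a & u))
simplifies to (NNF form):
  True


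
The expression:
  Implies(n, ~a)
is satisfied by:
  {n: False, a: False}
  {a: True, n: False}
  {n: True, a: False}


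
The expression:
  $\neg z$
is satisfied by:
  {z: False}


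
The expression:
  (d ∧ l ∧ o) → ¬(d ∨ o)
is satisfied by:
  {l: False, o: False, d: False}
  {d: True, l: False, o: False}
  {o: True, l: False, d: False}
  {d: True, o: True, l: False}
  {l: True, d: False, o: False}
  {d: True, l: True, o: False}
  {o: True, l: True, d: False}


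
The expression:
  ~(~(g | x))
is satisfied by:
  {x: True, g: True}
  {x: True, g: False}
  {g: True, x: False}


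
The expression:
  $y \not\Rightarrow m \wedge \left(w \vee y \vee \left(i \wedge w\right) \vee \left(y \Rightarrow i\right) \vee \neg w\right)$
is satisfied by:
  {y: True, m: False}


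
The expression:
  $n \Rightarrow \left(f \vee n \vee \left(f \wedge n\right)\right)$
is always true.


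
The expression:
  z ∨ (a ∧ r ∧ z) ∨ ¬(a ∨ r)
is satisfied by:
  {z: True, a: False, r: False}
  {r: True, z: True, a: False}
  {z: True, a: True, r: False}
  {r: True, z: True, a: True}
  {r: False, a: False, z: False}


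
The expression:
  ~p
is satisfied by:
  {p: False}


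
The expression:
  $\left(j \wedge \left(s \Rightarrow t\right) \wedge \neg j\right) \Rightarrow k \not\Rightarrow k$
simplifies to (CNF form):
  $\text{True}$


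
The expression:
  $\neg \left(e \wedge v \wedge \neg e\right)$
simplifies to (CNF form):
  $\text{True}$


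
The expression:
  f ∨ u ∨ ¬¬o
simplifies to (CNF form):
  f ∨ o ∨ u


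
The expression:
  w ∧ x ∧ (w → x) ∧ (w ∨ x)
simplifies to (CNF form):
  w ∧ x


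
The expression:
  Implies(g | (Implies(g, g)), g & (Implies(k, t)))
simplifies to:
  g & (t | ~k)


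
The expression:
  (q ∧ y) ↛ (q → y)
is never true.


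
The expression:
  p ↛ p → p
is always true.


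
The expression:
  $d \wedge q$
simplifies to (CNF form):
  $d \wedge q$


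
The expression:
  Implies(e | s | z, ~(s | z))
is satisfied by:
  {z: False, s: False}


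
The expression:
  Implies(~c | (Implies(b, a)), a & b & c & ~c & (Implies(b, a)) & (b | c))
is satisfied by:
  {c: True, b: True, a: False}


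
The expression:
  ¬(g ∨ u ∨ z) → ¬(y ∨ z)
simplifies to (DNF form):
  g ∨ u ∨ z ∨ ¬y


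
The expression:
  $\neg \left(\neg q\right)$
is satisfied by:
  {q: True}


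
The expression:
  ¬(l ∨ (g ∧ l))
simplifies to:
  ¬l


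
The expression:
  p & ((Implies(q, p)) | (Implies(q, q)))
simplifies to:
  p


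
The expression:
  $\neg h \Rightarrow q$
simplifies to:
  $h \vee q$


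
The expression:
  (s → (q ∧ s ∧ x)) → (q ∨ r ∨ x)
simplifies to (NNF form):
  q ∨ r ∨ s ∨ x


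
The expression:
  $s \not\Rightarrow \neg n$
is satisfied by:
  {s: True, n: True}


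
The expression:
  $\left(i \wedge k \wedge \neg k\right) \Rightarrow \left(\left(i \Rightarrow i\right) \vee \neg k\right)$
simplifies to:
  $\text{True}$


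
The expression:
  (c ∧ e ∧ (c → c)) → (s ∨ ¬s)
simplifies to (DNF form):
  True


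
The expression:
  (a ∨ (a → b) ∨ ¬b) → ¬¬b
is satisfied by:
  {b: True}


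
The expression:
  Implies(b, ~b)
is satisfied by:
  {b: False}


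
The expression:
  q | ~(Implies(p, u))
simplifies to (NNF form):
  q | (p & ~u)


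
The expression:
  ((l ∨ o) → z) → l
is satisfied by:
  {o: True, l: True, z: False}
  {l: True, z: False, o: False}
  {o: True, l: True, z: True}
  {l: True, z: True, o: False}
  {o: True, z: False, l: False}


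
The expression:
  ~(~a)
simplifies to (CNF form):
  a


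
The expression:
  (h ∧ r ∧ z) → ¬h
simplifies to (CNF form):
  ¬h ∨ ¬r ∨ ¬z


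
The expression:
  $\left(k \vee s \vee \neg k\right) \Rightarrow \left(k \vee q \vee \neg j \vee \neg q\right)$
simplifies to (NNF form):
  $\text{True}$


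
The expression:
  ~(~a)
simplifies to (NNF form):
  a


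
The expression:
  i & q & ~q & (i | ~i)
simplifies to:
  False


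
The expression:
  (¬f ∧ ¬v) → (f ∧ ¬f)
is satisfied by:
  {v: True, f: True}
  {v: True, f: False}
  {f: True, v: False}


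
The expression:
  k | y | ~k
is always true.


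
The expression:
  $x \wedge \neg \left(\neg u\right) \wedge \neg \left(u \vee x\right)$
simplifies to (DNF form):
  $\text{False}$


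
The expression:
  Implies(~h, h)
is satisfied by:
  {h: True}


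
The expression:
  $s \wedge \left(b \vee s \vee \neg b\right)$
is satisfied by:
  {s: True}


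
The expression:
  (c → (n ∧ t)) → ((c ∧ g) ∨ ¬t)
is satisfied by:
  {g: True, c: True, t: False, n: False}
  {c: True, n: False, g: False, t: False}
  {n: True, g: True, c: True, t: False}
  {n: True, c: True, g: False, t: False}
  {g: True, n: False, c: False, t: False}
  {n: False, c: False, g: False, t: False}
  {n: True, g: True, c: False, t: False}
  {n: True, c: False, g: False, t: False}
  {t: True, g: True, c: True, n: False}
  {t: True, c: True, n: False, g: False}
  {t: True, n: True, c: True, g: True}


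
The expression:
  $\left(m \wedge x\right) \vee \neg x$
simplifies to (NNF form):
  $m \vee \neg x$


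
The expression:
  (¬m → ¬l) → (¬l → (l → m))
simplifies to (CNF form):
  True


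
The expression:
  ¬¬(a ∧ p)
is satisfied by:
  {a: True, p: True}


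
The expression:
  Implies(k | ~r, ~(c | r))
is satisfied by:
  {c: False, k: False, r: False}
  {r: True, c: False, k: False}
  {k: True, c: False, r: False}
  {r: True, c: True, k: False}


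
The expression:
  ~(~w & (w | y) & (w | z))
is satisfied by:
  {w: True, z: False, y: False}
  {w: False, z: False, y: False}
  {y: True, w: True, z: False}
  {y: True, w: False, z: False}
  {z: True, w: True, y: False}
  {z: True, w: False, y: False}
  {z: True, y: True, w: True}


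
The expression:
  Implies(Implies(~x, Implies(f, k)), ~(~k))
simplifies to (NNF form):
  k | (f & ~x)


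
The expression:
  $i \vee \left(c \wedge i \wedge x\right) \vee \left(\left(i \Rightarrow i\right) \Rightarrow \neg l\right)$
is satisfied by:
  {i: True, l: False}
  {l: False, i: False}
  {l: True, i: True}


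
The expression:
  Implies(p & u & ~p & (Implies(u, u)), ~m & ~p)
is always true.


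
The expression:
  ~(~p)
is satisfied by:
  {p: True}


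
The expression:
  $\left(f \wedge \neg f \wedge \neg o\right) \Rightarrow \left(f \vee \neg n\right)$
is always true.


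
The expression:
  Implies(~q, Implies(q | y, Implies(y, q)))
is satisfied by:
  {q: True, y: False}
  {y: False, q: False}
  {y: True, q: True}


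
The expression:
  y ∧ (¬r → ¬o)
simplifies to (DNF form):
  (r ∧ y) ∨ (y ∧ ¬o)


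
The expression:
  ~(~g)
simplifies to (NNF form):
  g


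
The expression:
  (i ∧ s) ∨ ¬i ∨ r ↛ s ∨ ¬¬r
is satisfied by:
  {r: True, s: True, i: False}
  {r: True, s: False, i: False}
  {s: True, r: False, i: False}
  {r: False, s: False, i: False}
  {r: True, i: True, s: True}
  {r: True, i: True, s: False}
  {i: True, s: True, r: False}


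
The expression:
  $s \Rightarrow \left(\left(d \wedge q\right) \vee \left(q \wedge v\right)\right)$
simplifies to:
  $\left(d \wedge q\right) \vee \left(q \wedge v\right) \vee \neg s$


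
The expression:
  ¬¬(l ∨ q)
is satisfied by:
  {q: True, l: True}
  {q: True, l: False}
  {l: True, q: False}


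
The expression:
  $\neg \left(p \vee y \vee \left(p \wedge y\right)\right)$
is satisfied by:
  {y: False, p: False}


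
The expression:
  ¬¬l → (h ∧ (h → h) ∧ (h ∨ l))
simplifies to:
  h ∨ ¬l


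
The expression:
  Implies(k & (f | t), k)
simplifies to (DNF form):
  True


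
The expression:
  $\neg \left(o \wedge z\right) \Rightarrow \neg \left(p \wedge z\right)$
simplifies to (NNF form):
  $o \vee \neg p \vee \neg z$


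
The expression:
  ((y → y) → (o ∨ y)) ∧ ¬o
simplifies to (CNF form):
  y ∧ ¬o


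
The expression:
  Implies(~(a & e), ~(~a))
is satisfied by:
  {a: True}


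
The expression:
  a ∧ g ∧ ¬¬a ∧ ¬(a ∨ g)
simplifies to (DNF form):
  False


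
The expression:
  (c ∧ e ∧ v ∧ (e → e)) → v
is always true.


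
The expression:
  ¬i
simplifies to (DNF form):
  ¬i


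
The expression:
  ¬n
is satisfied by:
  {n: False}


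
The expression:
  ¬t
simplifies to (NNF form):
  ¬t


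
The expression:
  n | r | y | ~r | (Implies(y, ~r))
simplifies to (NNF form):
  True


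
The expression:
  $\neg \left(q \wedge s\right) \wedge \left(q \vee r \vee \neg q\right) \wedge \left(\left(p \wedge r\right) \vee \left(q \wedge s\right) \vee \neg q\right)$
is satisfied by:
  {p: True, r: True, s: False, q: False}
  {p: True, r: False, s: False, q: False}
  {r: True, p: False, s: False, q: False}
  {p: False, r: False, s: False, q: False}
  {p: True, s: True, r: True, q: False}
  {p: True, s: True, r: False, q: False}
  {s: True, r: True, p: False, q: False}
  {s: True, r: False, p: False, q: False}
  {q: True, p: True, s: False, r: True}


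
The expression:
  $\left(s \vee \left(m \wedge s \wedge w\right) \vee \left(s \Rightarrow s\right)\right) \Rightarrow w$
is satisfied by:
  {w: True}


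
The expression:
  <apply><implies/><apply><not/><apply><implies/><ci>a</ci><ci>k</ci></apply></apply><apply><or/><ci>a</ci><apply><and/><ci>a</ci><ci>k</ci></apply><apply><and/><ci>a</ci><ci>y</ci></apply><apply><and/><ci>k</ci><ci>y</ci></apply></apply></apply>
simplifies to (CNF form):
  <true/>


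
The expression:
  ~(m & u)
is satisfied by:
  {u: False, m: False}
  {m: True, u: False}
  {u: True, m: False}


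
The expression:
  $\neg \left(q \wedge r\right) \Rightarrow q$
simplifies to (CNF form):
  $q$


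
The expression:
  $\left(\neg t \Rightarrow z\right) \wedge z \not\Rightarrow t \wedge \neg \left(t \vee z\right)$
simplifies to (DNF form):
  $\text{False}$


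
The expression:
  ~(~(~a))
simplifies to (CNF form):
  ~a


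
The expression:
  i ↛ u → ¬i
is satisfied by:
  {u: True, i: False}
  {i: False, u: False}
  {i: True, u: True}


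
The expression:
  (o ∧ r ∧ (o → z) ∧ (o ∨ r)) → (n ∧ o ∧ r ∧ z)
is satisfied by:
  {n: True, o: False, z: False, r: False}
  {n: False, o: False, z: False, r: False}
  {r: True, n: True, o: False, z: False}
  {r: True, n: False, o: False, z: False}
  {n: True, z: True, r: False, o: False}
  {z: True, r: False, o: False, n: False}
  {r: True, z: True, n: True, o: False}
  {r: True, z: True, n: False, o: False}
  {n: True, o: True, r: False, z: False}
  {o: True, r: False, z: False, n: False}
  {n: True, r: True, o: True, z: False}
  {r: True, o: True, n: False, z: False}
  {n: True, z: True, o: True, r: False}
  {z: True, o: True, r: False, n: False}
  {r: True, z: True, o: True, n: True}


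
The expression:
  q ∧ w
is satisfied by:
  {w: True, q: True}


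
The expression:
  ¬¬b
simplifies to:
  b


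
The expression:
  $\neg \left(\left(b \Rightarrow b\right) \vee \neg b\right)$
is never true.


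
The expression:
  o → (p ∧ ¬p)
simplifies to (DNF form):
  ¬o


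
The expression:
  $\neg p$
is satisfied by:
  {p: False}


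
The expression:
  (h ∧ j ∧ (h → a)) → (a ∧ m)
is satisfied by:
  {m: True, h: False, a: False, j: False}
  {j: False, h: False, m: False, a: False}
  {j: True, m: True, h: False, a: False}
  {j: True, h: False, m: False, a: False}
  {a: True, m: True, j: False, h: False}
  {a: True, j: False, h: False, m: False}
  {a: True, j: True, m: True, h: False}
  {a: True, j: True, h: False, m: False}
  {m: True, h: True, a: False, j: False}
  {h: True, a: False, m: False, j: False}
  {j: True, h: True, m: True, a: False}
  {j: True, h: True, a: False, m: False}
  {m: True, h: True, a: True, j: False}
  {h: True, a: True, j: False, m: False}
  {j: True, h: True, a: True, m: True}


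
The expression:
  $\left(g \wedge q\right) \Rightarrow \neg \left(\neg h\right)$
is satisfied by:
  {h: True, g: False, q: False}
  {g: False, q: False, h: False}
  {q: True, h: True, g: False}
  {q: True, g: False, h: False}
  {h: True, g: True, q: False}
  {g: True, h: False, q: False}
  {q: True, g: True, h: True}


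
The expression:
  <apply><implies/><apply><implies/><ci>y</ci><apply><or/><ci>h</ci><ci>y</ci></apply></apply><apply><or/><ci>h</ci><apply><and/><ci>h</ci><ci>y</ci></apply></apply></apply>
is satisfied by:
  {h: True}


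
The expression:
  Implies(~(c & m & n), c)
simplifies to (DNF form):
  c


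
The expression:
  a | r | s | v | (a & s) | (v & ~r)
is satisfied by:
  {r: True, a: True, v: True, s: True}
  {r: True, a: True, v: True, s: False}
  {r: True, a: True, s: True, v: False}
  {r: True, a: True, s: False, v: False}
  {r: True, v: True, s: True, a: False}
  {r: True, v: True, s: False, a: False}
  {r: True, v: False, s: True, a: False}
  {r: True, v: False, s: False, a: False}
  {a: True, v: True, s: True, r: False}
  {a: True, v: True, s: False, r: False}
  {a: True, s: True, v: False, r: False}
  {a: True, s: False, v: False, r: False}
  {v: True, s: True, a: False, r: False}
  {v: True, a: False, s: False, r: False}
  {s: True, a: False, v: False, r: False}


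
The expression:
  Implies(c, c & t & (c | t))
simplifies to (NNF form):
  t | ~c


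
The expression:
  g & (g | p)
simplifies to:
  g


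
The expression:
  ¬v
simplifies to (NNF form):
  ¬v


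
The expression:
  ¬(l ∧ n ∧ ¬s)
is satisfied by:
  {s: True, l: False, n: False}
  {l: False, n: False, s: False}
  {n: True, s: True, l: False}
  {n: True, l: False, s: False}
  {s: True, l: True, n: False}
  {l: True, s: False, n: False}
  {n: True, l: True, s: True}


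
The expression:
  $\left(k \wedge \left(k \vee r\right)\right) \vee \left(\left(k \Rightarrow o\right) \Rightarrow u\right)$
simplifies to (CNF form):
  $k \vee u$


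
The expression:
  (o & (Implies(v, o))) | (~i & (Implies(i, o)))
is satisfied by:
  {o: True, i: False}
  {i: False, o: False}
  {i: True, o: True}


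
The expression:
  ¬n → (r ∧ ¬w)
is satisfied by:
  {n: True, r: True, w: False}
  {n: True, r: False, w: False}
  {n: True, w: True, r: True}
  {n: True, w: True, r: False}
  {r: True, w: False, n: False}


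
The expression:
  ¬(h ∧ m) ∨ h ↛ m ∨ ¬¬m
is always true.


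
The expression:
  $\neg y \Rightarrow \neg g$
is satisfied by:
  {y: True, g: False}
  {g: False, y: False}
  {g: True, y: True}


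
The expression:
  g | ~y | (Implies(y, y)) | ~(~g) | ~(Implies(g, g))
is always true.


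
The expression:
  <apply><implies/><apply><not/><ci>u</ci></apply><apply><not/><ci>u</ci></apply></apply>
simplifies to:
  <true/>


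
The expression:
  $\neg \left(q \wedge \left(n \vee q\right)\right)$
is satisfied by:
  {q: False}


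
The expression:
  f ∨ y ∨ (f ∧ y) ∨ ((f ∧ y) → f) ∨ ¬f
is always true.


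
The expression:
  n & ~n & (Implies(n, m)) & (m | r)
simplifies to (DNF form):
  False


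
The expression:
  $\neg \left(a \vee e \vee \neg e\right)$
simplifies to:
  $\text{False}$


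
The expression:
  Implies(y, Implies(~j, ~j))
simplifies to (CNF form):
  True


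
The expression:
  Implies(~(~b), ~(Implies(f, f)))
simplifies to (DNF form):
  ~b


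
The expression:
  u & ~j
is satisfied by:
  {u: True, j: False}


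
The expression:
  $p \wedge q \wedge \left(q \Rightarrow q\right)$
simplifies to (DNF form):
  $p \wedge q$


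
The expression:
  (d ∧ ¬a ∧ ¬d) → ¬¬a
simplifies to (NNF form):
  True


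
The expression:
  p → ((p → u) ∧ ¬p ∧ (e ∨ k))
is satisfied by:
  {p: False}


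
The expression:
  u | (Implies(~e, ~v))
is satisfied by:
  {u: True, e: True, v: False}
  {u: True, v: False, e: False}
  {e: True, v: False, u: False}
  {e: False, v: False, u: False}
  {u: True, e: True, v: True}
  {u: True, v: True, e: False}
  {e: True, v: True, u: False}


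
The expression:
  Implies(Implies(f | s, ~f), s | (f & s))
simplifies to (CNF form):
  f | s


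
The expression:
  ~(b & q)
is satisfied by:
  {q: False, b: False}
  {b: True, q: False}
  {q: True, b: False}


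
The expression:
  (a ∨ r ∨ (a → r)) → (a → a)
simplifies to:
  True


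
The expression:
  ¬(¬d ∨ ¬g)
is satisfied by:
  {d: True, g: True}


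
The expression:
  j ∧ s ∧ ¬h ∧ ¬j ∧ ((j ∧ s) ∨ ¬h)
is never true.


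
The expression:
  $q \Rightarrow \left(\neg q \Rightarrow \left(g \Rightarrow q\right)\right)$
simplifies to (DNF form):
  $\text{True}$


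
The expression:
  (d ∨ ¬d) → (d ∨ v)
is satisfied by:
  {d: True, v: True}
  {d: True, v: False}
  {v: True, d: False}


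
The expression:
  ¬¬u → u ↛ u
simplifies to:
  ¬u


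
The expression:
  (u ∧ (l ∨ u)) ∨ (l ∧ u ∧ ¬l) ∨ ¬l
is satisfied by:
  {u: True, l: False}
  {l: False, u: False}
  {l: True, u: True}


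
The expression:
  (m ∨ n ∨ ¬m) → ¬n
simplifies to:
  ¬n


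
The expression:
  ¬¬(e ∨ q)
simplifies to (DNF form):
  e ∨ q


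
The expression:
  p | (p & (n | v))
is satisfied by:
  {p: True}


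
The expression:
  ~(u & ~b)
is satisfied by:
  {b: True, u: False}
  {u: False, b: False}
  {u: True, b: True}


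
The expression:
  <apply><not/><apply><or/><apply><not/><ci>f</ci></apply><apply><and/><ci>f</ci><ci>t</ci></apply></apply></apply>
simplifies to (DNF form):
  <apply><and/><ci>f</ci><apply><not/><ci>t</ci></apply></apply>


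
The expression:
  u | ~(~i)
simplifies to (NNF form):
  i | u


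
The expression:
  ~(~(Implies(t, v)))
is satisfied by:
  {v: True, t: False}
  {t: False, v: False}
  {t: True, v: True}


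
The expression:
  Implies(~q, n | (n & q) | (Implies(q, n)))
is always true.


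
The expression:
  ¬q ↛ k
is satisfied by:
  {k: True, q: False}
  {q: False, k: False}
  {q: True, k: True}


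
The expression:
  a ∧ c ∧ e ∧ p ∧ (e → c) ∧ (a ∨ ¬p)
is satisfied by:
  {a: True, c: True, p: True, e: True}


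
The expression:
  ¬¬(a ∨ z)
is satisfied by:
  {a: True, z: True}
  {a: True, z: False}
  {z: True, a: False}


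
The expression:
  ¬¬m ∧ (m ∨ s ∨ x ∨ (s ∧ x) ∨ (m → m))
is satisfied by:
  {m: True}


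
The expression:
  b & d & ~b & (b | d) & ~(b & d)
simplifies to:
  False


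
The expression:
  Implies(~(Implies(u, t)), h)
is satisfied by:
  {t: True, h: True, u: False}
  {t: True, u: False, h: False}
  {h: True, u: False, t: False}
  {h: False, u: False, t: False}
  {t: True, h: True, u: True}
  {t: True, u: True, h: False}
  {h: True, u: True, t: False}


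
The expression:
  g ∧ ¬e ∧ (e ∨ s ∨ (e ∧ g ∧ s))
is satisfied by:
  {s: True, g: True, e: False}


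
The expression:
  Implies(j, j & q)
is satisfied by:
  {q: True, j: False}
  {j: False, q: False}
  {j: True, q: True}


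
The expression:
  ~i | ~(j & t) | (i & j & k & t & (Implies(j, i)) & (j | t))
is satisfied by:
  {k: True, t: False, i: False, j: False}
  {j: False, t: False, k: False, i: False}
  {j: True, k: True, t: False, i: False}
  {j: True, t: False, k: False, i: False}
  {i: True, k: True, j: False, t: False}
  {i: True, j: False, t: False, k: False}
  {i: True, j: True, k: True, t: False}
  {i: True, j: True, t: False, k: False}
  {k: True, t: True, i: False, j: False}
  {t: True, i: False, k: False, j: False}
  {j: True, t: True, k: True, i: False}
  {j: True, t: True, i: False, k: False}
  {k: True, t: True, i: True, j: False}
  {t: True, i: True, j: False, k: False}
  {j: True, t: True, i: True, k: True}


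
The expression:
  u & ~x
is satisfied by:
  {u: True, x: False}


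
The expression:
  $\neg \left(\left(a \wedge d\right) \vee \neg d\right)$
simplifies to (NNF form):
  $d \wedge \neg a$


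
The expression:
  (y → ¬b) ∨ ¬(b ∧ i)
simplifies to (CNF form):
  ¬b ∨ ¬i ∨ ¬y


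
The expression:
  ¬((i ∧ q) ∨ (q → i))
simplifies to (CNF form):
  q ∧ ¬i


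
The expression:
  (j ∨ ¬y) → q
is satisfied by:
  {q: True, y: True, j: False}
  {q: True, y: False, j: False}
  {j: True, q: True, y: True}
  {j: True, q: True, y: False}
  {y: True, j: False, q: False}


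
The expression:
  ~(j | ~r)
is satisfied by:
  {r: True, j: False}


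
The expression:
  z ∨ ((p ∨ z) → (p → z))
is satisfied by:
  {z: True, p: False}
  {p: False, z: False}
  {p: True, z: True}


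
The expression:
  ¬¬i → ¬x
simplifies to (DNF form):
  ¬i ∨ ¬x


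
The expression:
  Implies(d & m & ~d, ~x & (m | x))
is always true.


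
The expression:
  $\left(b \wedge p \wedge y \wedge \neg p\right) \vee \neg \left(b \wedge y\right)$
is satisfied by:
  {y: False, b: False}
  {b: True, y: False}
  {y: True, b: False}


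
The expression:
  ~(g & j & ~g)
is always true.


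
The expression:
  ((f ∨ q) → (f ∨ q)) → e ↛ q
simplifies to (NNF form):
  e ∧ ¬q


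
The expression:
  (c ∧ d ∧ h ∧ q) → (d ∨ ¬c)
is always true.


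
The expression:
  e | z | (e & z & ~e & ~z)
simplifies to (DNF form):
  e | z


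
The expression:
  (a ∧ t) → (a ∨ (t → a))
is always true.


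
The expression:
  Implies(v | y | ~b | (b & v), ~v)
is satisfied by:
  {v: False}


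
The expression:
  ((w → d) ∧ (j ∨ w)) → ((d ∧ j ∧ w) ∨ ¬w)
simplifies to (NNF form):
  j ∨ ¬d ∨ ¬w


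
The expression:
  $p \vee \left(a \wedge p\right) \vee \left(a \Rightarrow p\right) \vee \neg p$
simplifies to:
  $\text{True}$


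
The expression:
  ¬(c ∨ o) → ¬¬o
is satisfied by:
  {o: True, c: True}
  {o: True, c: False}
  {c: True, o: False}


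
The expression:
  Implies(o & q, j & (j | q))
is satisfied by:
  {j: True, q: False, o: False}
  {j: False, q: False, o: False}
  {o: True, j: True, q: False}
  {o: True, j: False, q: False}
  {q: True, j: True, o: False}
  {q: True, j: False, o: False}
  {q: True, o: True, j: True}


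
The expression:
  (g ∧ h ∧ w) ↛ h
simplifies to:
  False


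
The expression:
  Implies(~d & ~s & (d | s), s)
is always true.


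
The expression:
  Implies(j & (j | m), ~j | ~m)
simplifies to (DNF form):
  ~j | ~m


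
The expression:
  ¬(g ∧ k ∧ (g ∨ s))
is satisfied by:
  {g: False, k: False}
  {k: True, g: False}
  {g: True, k: False}


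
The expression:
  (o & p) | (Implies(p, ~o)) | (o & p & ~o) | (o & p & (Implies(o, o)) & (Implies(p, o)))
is always true.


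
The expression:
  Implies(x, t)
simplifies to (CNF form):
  t | ~x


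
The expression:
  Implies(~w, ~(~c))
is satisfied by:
  {c: True, w: True}
  {c: True, w: False}
  {w: True, c: False}


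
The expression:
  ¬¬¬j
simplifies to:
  ¬j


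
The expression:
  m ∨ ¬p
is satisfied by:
  {m: True, p: False}
  {p: False, m: False}
  {p: True, m: True}


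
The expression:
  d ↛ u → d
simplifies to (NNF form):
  True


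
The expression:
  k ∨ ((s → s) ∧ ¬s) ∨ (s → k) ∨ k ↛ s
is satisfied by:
  {k: True, s: False}
  {s: False, k: False}
  {s: True, k: True}


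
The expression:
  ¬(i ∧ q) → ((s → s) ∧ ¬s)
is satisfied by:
  {i: True, q: True, s: False}
  {i: True, q: False, s: False}
  {q: True, i: False, s: False}
  {i: False, q: False, s: False}
  {i: True, s: True, q: True}


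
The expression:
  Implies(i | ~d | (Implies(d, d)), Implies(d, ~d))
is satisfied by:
  {d: False}


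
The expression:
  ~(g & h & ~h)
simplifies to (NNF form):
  True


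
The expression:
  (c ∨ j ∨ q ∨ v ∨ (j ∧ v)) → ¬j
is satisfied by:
  {j: False}


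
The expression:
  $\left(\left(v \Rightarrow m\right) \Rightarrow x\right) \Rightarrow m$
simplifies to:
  $m \vee \left(\neg v \wedge \neg x\right)$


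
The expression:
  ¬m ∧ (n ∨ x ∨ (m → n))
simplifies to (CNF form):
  ¬m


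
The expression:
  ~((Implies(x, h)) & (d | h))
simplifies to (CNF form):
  ~h & (x | ~d)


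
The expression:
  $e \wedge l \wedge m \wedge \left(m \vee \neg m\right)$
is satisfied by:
  {m: True, e: True, l: True}


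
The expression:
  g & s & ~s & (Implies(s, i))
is never true.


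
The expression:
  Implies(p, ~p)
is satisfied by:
  {p: False}


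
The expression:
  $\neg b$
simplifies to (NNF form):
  $\neg b$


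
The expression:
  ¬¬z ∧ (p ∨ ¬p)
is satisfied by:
  {z: True}


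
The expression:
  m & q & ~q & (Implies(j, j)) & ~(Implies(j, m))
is never true.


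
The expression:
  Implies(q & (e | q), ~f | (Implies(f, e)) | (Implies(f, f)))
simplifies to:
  True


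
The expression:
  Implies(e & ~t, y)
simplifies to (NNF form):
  t | y | ~e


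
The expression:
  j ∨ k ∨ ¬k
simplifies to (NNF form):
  True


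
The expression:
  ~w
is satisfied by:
  {w: False}


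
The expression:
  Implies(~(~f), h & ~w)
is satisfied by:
  {h: True, w: False, f: False}
  {w: False, f: False, h: False}
  {h: True, w: True, f: False}
  {w: True, h: False, f: False}
  {f: True, h: True, w: False}


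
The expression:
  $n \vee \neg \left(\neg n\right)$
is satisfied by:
  {n: True}


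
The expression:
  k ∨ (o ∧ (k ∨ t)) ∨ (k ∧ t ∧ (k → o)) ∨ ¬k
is always true.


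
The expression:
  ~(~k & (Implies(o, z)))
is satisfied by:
  {k: True, o: True, z: False}
  {k: True, z: False, o: False}
  {k: True, o: True, z: True}
  {k: True, z: True, o: False}
  {o: True, z: False, k: False}


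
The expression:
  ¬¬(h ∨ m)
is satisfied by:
  {m: True, h: True}
  {m: True, h: False}
  {h: True, m: False}


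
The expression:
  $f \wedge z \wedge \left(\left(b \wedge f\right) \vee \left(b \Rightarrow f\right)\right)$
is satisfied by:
  {z: True, f: True}


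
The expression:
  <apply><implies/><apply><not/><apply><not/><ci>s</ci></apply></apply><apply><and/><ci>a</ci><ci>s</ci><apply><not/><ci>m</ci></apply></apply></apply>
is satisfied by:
  {a: True, m: False, s: False}
  {m: False, s: False, a: False}
  {a: True, m: True, s: False}
  {m: True, a: False, s: False}
  {s: True, a: True, m: False}


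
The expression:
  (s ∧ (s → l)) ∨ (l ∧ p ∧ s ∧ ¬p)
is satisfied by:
  {s: True, l: True}


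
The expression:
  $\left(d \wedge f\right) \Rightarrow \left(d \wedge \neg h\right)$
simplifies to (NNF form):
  $\neg d \vee \neg f \vee \neg h$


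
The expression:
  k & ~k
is never true.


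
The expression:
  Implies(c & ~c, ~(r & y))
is always true.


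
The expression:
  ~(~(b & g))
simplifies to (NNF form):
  b & g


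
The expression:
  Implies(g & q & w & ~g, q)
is always true.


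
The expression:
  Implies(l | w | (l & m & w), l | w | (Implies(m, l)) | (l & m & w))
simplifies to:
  True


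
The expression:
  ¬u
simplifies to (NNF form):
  ¬u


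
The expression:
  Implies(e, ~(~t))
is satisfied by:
  {t: True, e: False}
  {e: False, t: False}
  {e: True, t: True}


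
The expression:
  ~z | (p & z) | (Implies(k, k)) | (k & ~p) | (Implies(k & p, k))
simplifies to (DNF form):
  True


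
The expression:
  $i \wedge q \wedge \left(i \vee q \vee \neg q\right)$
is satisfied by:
  {i: True, q: True}


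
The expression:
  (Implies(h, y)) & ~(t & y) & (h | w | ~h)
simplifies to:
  (y & ~t) | (~h & ~y)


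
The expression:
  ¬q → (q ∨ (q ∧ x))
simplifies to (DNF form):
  q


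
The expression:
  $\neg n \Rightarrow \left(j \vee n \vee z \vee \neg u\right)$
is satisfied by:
  {n: True, z: True, j: True, u: False}
  {n: True, z: True, j: False, u: False}
  {n: True, j: True, u: False, z: False}
  {n: True, j: False, u: False, z: False}
  {z: True, j: True, u: False, n: False}
  {z: True, j: False, u: False, n: False}
  {j: True, z: False, u: False, n: False}
  {j: False, z: False, u: False, n: False}
  {n: True, z: True, u: True, j: True}
  {n: True, z: True, u: True, j: False}
  {n: True, u: True, j: True, z: False}
  {n: True, u: True, j: False, z: False}
  {u: True, z: True, j: True, n: False}
  {u: True, z: True, j: False, n: False}
  {u: True, j: True, z: False, n: False}


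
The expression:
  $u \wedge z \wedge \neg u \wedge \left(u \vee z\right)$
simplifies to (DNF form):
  $\text{False}$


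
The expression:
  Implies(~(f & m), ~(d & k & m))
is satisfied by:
  {f: True, k: False, m: False, d: False}
  {f: False, k: False, m: False, d: False}
  {d: True, f: True, k: False, m: False}
  {d: True, f: False, k: False, m: False}
  {m: True, f: True, k: False, d: False}
  {m: True, f: False, k: False, d: False}
  {d: True, m: True, f: True, k: False}
  {d: True, m: True, f: False, k: False}
  {k: True, f: True, d: False, m: False}
  {k: True, f: False, d: False, m: False}
  {d: True, k: True, f: True, m: False}
  {d: True, k: True, f: False, m: False}
  {m: True, k: True, f: True, d: False}
  {m: True, k: True, f: False, d: False}
  {m: True, k: True, d: True, f: True}


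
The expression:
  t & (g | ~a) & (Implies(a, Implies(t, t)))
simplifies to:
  t & (g | ~a)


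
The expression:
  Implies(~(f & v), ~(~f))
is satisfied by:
  {f: True}


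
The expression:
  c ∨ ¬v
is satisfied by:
  {c: True, v: False}
  {v: False, c: False}
  {v: True, c: True}


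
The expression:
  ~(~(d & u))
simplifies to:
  d & u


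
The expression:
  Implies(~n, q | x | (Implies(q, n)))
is always true.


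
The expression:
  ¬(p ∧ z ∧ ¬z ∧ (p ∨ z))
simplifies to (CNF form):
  True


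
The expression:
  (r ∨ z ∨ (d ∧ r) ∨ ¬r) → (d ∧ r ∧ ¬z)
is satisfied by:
  {r: True, d: True, z: False}


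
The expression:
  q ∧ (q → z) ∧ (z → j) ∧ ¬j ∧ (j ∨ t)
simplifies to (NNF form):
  False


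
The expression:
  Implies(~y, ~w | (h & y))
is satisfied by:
  {y: True, w: False}
  {w: False, y: False}
  {w: True, y: True}


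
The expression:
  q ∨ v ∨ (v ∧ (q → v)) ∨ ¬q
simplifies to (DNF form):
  True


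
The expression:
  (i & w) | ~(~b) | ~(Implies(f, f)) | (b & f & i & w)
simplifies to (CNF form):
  (b | i) & (b | w)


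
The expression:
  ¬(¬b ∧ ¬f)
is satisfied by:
  {b: True, f: True}
  {b: True, f: False}
  {f: True, b: False}


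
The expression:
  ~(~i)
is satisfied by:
  {i: True}


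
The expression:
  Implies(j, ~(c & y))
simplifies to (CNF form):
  ~c | ~j | ~y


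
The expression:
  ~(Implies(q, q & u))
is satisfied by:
  {q: True, u: False}


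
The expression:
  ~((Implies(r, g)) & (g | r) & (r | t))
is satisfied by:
  {r: False, g: False, t: False}
  {t: True, r: False, g: False}
  {r: True, t: False, g: False}
  {t: True, r: True, g: False}
  {g: True, t: False, r: False}


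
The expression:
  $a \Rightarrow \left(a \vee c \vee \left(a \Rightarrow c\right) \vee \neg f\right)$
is always true.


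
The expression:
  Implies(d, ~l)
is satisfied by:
  {l: False, d: False}
  {d: True, l: False}
  {l: True, d: False}


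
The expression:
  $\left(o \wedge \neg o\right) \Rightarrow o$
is always true.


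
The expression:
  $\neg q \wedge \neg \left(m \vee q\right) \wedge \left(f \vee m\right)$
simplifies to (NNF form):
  $f \wedge \neg m \wedge \neg q$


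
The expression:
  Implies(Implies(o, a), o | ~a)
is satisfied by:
  {o: True, a: False}
  {a: False, o: False}
  {a: True, o: True}


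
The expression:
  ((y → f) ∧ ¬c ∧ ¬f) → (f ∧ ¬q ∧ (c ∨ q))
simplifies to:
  c ∨ f ∨ y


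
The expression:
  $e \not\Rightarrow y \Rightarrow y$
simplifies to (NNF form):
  $y \vee \neg e$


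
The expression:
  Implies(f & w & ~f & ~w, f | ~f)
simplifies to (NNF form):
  True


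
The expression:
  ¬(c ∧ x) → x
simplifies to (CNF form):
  x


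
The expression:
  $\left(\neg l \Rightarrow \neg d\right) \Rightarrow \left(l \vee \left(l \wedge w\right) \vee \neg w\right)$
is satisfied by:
  {d: True, l: True, w: False}
  {d: True, w: False, l: False}
  {l: True, w: False, d: False}
  {l: False, w: False, d: False}
  {d: True, l: True, w: True}
  {d: True, w: True, l: False}
  {l: True, w: True, d: False}


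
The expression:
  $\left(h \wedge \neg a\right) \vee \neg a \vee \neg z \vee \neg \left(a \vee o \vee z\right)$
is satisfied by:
  {z: False, a: False}
  {a: True, z: False}
  {z: True, a: False}


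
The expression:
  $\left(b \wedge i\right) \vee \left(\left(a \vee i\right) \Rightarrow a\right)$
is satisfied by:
  {a: True, b: True, i: False}
  {a: True, i: False, b: False}
  {b: True, i: False, a: False}
  {b: False, i: False, a: False}
  {a: True, b: True, i: True}
  {a: True, i: True, b: False}
  {b: True, i: True, a: False}


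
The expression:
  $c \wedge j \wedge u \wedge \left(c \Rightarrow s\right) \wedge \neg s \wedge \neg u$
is never true.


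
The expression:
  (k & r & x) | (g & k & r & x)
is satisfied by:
  {r: True, x: True, k: True}


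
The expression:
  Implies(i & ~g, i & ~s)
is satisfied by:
  {g: True, s: False, i: False}
  {s: False, i: False, g: False}
  {i: True, g: True, s: False}
  {i: True, s: False, g: False}
  {g: True, s: True, i: False}
  {s: True, g: False, i: False}
  {i: True, s: True, g: True}


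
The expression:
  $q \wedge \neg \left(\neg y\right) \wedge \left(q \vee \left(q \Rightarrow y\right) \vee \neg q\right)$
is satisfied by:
  {y: True, q: True}


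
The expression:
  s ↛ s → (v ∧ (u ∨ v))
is always true.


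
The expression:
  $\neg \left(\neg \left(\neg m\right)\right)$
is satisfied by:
  {m: False}


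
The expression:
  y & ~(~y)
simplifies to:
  y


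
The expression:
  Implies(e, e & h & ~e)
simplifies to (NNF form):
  ~e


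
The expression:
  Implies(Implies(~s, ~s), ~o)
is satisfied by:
  {o: False}


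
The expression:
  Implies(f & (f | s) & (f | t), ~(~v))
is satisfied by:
  {v: True, f: False}
  {f: False, v: False}
  {f: True, v: True}


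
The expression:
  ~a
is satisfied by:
  {a: False}


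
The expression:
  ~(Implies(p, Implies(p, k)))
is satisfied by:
  {p: True, k: False}


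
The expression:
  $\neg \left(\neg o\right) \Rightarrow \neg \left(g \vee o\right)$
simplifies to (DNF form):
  $\neg o$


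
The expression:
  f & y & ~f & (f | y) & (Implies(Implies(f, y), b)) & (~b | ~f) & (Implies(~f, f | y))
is never true.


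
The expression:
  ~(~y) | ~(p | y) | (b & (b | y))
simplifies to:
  b | y | ~p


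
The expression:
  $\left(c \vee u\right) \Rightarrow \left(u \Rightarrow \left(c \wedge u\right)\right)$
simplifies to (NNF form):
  $c \vee \neg u$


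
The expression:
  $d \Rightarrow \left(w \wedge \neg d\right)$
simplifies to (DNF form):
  $\neg d$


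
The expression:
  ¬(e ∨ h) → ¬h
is always true.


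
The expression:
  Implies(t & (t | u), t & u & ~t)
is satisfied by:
  {t: False}


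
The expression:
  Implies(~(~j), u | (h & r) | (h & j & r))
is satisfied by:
  {r: True, u: True, h: True, j: False}
  {r: True, u: True, h: False, j: False}
  {u: True, h: True, r: False, j: False}
  {u: True, r: False, h: False, j: False}
  {r: True, h: True, u: False, j: False}
  {r: True, h: False, u: False, j: False}
  {h: True, r: False, u: False, j: False}
  {h: False, r: False, u: False, j: False}
  {j: True, r: True, u: True, h: True}
  {j: True, r: True, u: True, h: False}
  {j: True, u: True, h: True, r: False}
  {j: True, u: True, h: False, r: False}
  {j: True, r: True, h: True, u: False}


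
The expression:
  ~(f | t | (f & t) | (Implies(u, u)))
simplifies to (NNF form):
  False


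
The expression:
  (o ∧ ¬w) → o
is always true.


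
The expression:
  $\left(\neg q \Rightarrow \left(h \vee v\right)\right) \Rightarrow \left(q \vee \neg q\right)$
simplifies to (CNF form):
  $\text{True}$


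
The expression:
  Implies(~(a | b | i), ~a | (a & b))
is always true.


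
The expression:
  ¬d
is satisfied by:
  {d: False}


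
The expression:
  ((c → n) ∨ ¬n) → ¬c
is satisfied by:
  {c: False}


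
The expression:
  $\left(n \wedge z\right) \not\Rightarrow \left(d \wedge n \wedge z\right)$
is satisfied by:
  {z: True, n: True, d: False}


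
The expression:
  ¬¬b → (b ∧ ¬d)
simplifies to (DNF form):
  ¬b ∨ ¬d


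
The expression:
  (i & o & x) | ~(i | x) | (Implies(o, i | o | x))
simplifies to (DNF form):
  True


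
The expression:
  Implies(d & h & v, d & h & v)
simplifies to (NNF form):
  True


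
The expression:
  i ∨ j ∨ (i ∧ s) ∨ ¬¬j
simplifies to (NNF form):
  i ∨ j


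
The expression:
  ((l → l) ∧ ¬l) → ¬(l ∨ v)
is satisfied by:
  {l: True, v: False}
  {v: False, l: False}
  {v: True, l: True}


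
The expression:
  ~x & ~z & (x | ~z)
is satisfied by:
  {x: False, z: False}


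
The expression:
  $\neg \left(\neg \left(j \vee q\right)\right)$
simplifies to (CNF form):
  $j \vee q$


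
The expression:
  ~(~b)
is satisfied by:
  {b: True}


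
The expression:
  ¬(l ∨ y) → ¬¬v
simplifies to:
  l ∨ v ∨ y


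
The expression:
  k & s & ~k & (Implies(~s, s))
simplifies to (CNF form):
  False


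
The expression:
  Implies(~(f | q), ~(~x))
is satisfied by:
  {x: True, q: True, f: True}
  {x: True, q: True, f: False}
  {x: True, f: True, q: False}
  {x: True, f: False, q: False}
  {q: True, f: True, x: False}
  {q: True, f: False, x: False}
  {f: True, q: False, x: False}


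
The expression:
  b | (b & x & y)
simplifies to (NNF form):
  b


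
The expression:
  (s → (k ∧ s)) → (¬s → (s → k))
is always true.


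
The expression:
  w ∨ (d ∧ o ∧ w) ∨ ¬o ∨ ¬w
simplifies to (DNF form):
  True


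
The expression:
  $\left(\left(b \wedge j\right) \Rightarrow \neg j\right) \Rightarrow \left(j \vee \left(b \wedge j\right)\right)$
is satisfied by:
  {j: True}


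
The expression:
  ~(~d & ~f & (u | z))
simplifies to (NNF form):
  d | f | (~u & ~z)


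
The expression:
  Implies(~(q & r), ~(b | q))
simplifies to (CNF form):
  (q | ~b) & (q | ~q) & (r | ~b) & (r | ~q)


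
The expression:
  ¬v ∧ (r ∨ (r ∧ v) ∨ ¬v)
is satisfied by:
  {v: False}


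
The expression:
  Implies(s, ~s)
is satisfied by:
  {s: False}


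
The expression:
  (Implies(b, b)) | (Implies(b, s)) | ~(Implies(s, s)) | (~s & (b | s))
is always true.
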